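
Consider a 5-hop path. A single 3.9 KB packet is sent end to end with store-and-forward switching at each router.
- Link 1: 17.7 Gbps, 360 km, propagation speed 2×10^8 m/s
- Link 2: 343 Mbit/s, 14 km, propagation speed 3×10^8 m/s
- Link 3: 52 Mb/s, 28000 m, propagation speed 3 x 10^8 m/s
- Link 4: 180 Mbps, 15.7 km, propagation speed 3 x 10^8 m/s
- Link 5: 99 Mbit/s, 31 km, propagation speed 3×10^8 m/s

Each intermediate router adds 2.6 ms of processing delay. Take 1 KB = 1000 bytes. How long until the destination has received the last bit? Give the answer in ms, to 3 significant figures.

L = 31200 bits.
Transmission delays (L/R per hop): 0.00176271, 0.0909621, 0.6, 0.173333, 0.315152 ms; sum = 1.18121 ms.
Propagation delays (d/s per hop): 1.8, 0.0466667, 0.0933333, 0.0523333, 0.103333 ms; sum = 2.09567 ms.
Processing at 4 router(s): 4 × 2.6 ms = 10.4 ms.
End-to-end = 13.7 ms.

13.7 ms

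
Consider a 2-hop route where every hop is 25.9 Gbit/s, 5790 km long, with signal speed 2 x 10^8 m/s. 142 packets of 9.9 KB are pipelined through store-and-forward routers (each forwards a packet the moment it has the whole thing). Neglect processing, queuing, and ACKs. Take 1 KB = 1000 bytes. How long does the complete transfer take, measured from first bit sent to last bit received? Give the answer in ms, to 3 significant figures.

58.3 ms

Per-hop transmission t_tx = L/R = 79200/25900000000 = 0.00305792 ms.
Per-hop propagation t_prop = 5790000/200000000 = 28.95 ms.
Pipeline fill: first packet needs 2·t_tx to clear all hops; remaining 141 packets each add one t_tx.
Total = (2+142-1)·t_tx + 2·t_prop = 143·0.00305792 + 2·28.95 = 58.3 ms.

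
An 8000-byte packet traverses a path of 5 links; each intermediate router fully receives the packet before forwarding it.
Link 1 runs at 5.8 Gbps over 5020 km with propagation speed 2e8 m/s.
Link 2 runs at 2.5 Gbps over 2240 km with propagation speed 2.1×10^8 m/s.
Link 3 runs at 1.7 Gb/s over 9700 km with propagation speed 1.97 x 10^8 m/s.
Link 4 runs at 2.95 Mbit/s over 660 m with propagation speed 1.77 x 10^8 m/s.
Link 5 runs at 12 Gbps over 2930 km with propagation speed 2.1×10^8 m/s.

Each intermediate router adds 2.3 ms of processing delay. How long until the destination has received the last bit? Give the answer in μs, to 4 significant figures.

129900 μs

L = 8000 × 8 = 64000 bits.
Transmission delays (L/R per hop): 11.0345, 25.6, 37.6471, 21694.9, 5.33333 μs; sum = 21774.5 μs.
Propagation delays (d/s per hop): 25100, 10666.7, 49238.6, 3.72881, 13952.4 μs; sum = 98961.4 μs.
Processing at 4 router(s): 4 × 2.3 ms = 9200 μs.
End-to-end = 129900 μs.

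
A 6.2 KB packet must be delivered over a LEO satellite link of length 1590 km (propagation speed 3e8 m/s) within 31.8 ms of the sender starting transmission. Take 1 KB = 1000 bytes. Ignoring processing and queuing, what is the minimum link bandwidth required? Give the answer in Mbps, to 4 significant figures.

L = 49600 bits.
Propagation delay = 1590000 / 300000000 = 5.3 ms.
Transmission budget = 31.8 − 5.3 = 26.5 ms.
R ≥ L / t_tx = 49600 bits / 0.0265 s = 1.872 Mbps.

1.872 Mbps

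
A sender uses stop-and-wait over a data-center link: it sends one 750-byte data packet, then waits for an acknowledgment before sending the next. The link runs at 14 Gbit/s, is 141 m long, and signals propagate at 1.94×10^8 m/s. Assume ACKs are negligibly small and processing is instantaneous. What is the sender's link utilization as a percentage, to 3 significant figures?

22.8 %

t_tx = L/R = 6000/14000000000 = 4.28571e-07 s.
t_prop = 141/194000000 = 7.26804e-07 s; RTT = 1.45361e-06 s.
Cycle = t_tx + RTT = 1.88218e-06 s.
Utilization = t_tx / cycle = 4.28571e-07/1.88218e-06 = 22.8 %.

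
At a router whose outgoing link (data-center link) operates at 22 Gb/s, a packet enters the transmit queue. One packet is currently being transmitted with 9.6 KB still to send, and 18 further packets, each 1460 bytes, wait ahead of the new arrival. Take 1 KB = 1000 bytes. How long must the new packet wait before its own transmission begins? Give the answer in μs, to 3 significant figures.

13.0 μs

Each queued packet: L/R = 11680/22000000000 = 0.530909 μs.
18 queued → 9.55636 μs.
Plus remaining 76800 bits of current packet: 3.49091 μs.
Queuing delay = 13.0 μs.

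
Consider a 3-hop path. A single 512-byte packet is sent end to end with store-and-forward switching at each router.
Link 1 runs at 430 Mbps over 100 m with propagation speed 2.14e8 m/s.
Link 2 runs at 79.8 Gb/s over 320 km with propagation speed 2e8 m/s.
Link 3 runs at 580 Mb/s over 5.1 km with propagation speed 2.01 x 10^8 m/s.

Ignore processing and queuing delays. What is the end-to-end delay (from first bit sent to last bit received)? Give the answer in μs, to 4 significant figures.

L = 512 × 8 = 4096 bits.
Transmission delays (L/R per hop): 9.52558, 0.0513283, 7.06207 μs; sum = 16.639 μs.
Propagation delays (d/s per hop): 0.46729, 1600, 25.3731 μs; sum = 1625.84 μs.
End-to-end = 1642 μs.

1642 μs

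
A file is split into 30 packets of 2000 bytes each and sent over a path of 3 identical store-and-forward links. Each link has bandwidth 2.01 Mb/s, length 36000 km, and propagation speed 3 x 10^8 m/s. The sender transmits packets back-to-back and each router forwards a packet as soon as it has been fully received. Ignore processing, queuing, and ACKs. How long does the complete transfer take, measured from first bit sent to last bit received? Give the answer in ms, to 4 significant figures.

Per-hop transmission t_tx = L/R = 16000/2.01e+06 = 7.9602 ms.
Per-hop propagation t_prop = 36000000/300000000 = 120 ms.
Pipeline fill: first packet needs 3·t_tx to clear all hops; remaining 29 packets each add one t_tx.
Total = (3+30-1)·t_tx + 3·t_prop = 32·7.9602 + 3·120 = 614.7 ms.

614.7 ms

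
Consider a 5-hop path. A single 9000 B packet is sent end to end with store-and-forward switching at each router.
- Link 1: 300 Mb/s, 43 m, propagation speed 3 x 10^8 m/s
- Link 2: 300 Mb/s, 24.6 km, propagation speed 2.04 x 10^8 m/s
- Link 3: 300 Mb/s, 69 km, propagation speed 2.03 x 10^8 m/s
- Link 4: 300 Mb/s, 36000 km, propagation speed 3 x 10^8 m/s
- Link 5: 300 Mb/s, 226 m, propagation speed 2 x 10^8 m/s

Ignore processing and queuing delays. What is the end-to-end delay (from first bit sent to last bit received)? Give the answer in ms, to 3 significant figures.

L = 9000 × 8 = 72000 bits.
Transmission delay per hop = L/R = 72000/300000000 = 0.24 ms; 5 hops → 1.2 ms.
Propagation delays (d/s per hop): 0.000143333, 0.120588, 0.339901, 120, 0.00113 ms; sum = 120.462 ms.
End-to-end = 122 ms.

122 ms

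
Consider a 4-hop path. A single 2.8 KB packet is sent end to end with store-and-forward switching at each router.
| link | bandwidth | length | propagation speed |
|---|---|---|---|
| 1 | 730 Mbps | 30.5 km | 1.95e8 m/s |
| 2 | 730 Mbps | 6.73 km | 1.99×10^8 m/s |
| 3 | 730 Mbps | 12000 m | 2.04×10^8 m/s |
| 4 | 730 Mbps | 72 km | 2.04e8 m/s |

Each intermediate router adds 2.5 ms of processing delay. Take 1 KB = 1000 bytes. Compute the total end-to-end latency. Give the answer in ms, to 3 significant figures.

8.22 ms

L = 22400 bits.
Transmission delay per hop = L/R = 22400/730000000 = 0.0306849 ms; 4 hops → 0.12274 ms.
Propagation delays (d/s per hop): 0.15641, 0.0338191, 0.0588235, 0.352941 ms; sum = 0.601994 ms.
Processing at 3 router(s): 3 × 2.5 ms = 7.5 ms.
End-to-end = 8.22 ms.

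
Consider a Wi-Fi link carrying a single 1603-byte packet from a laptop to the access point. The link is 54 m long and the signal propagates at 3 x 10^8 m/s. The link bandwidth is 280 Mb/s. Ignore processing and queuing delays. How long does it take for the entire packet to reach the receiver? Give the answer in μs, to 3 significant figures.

L = 1603 × 8 = 12824 bits.
Transmission delay = L/R = 12824 / 280000000 = 45.8 μs.
Propagation delay = d/s = 54 m / 300000000 m/s = 0.18 μs.
Total = 46.0 μs.

46.0 μs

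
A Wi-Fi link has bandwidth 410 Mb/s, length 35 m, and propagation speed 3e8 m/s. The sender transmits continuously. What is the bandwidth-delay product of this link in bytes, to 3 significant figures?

5.98 bytes

Propagation delay = 35 / 300000000 = 1.16667e-07 s.
BDP = R × t_prop = 410000000 × 1.16667e-07 = 47.8333 bits.
In bytes: 47.8333/8 = 5.98 bytes.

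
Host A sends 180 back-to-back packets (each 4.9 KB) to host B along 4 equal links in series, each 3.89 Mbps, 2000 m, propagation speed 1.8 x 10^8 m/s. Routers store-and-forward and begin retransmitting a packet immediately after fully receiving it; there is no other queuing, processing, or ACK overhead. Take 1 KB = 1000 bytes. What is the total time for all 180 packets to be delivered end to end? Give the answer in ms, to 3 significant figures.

Per-hop transmission t_tx = L/R = 39200/3890000 = 10.0771 ms.
Per-hop propagation t_prop = 2000/180000000 = 0.0111111 ms.
Pipeline fill: first packet needs 4·t_tx to clear all hops; remaining 179 packets each add one t_tx.
Total = (4+180-1)·t_tx + 4·t_prop = 183·10.0771 + 4·0.0111111 = 1840 ms.

1840 ms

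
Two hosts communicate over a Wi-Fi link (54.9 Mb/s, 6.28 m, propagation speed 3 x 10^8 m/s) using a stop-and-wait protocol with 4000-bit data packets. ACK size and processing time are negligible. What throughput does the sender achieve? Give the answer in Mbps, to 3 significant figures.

54.9 Mbps

t_tx = L/R = 4000/54900000 = 7.28597e-05 s.
t_prop = 6.28/300000000 = 2.09333e-08 s; RTT = 4.18667e-08 s.
Cycle = t_tx + RTT = 7.29016e-05 s.
Throughput = L / cycle = 4000 / 7.29016e-05 = 54.9 Mbps.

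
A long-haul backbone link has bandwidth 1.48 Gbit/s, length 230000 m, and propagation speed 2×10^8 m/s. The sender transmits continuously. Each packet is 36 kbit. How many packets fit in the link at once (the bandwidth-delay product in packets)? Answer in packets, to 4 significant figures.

47.28 packets

Propagation delay = 230000 / 200000000 = 0.00115 s.
BDP = R × t_prop = 1480000000 × 0.00115 = 1702000 bits.
In packets of 36000 bits: 47.28 packets.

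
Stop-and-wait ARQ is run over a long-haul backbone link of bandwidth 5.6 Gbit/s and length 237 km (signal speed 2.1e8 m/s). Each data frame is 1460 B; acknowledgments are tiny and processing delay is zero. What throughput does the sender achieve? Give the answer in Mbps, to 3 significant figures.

t_tx = L/R = 11680/5600000000 = 2.08571e-06 s.
t_prop = 237000/210000000 = 0.00112857 s; RTT = 0.00225714 s.
Cycle = t_tx + RTT = 0.00225923 s.
Throughput = L / cycle = 11680 / 0.00225923 = 5.17 Mbps.

5.17 Mbps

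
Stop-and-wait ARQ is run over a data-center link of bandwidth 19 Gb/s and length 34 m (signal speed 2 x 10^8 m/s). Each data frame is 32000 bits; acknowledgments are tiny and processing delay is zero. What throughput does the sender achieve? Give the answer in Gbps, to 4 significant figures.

15.81 Gbps

t_tx = L/R = 32000/19000000000 = 1.68421e-06 s.
t_prop = 34/200000000 = 1.7e-07 s; RTT = 3.4e-07 s.
Cycle = t_tx + RTT = 2.02421e-06 s.
Throughput = L / cycle = 32000 / 2.02421e-06 = 15.81 Gbps.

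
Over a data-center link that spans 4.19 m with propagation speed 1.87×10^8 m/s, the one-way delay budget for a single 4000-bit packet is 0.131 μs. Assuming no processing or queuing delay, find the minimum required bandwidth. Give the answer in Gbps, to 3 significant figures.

Propagation delay = 4.19 / 187000000 = 0.0224064 μs.
Transmission budget = 0.131 − 0.0224064 = 0.108594 μs.
R ≥ L / t_tx = 4000 bits / 1.08594e-07 s = 36.8 Gbps.

36.8 Gbps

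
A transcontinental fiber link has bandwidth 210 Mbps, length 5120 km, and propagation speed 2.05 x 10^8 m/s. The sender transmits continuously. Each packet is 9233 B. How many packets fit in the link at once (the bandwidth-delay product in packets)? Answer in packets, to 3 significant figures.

71.0 packets

Propagation delay = 5120000 / 2.05e+08 = 0.0249756 s.
BDP = R × t_prop = 210000000 × 0.0249756 = 5244880 bits.
In packets of 73864 bits: 71.0 packets.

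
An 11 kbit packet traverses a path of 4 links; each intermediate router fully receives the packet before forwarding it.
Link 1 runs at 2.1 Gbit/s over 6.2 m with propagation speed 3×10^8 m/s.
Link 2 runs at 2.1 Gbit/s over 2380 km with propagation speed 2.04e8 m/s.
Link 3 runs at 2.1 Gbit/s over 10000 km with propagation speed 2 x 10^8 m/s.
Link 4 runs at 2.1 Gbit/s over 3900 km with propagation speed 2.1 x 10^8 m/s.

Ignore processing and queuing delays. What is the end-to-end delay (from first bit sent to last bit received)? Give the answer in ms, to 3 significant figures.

L = 11000 bits.
Transmission delay per hop = L/R = 11000/2100000000 = 0.0052381 ms; 4 hops → 0.0209524 ms.
Propagation delays (d/s per hop): 2.06667e-05, 11.6667, 50, 18.5714 ms; sum = 80.2381 ms.
End-to-end = 80.3 ms.

80.3 ms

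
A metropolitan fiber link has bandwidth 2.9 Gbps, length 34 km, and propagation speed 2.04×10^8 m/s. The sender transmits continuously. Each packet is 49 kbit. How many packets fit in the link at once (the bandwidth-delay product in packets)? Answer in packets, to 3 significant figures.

Propagation delay = 34000 / 204000000 = 0.000166667 s.
BDP = R × t_prop = 2900000000 × 0.000166667 = 483333 bits.
In packets of 49000 bits: 9.86 packets.

9.86 packets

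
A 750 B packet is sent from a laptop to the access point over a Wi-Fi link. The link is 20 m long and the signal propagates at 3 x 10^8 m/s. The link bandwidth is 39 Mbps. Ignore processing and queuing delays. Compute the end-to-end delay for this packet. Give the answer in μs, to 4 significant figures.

153.9 μs

L = 750 × 8 = 6000 bits.
Transmission delay = L/R = 6000 / 39000000 = 153.846 μs.
Propagation delay = d/s = 20 m / 300000000 m/s = 0.0666667 μs.
Total = 153.9 μs.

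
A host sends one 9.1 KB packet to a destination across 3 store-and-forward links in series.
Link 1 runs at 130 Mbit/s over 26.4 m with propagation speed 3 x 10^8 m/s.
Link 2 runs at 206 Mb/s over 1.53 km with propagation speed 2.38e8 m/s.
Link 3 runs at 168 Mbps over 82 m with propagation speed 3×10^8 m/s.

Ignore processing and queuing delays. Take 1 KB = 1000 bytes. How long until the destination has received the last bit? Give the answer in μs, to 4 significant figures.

L = 72800 bits.
Transmission delays (L/R per hop): 560, 353.398, 433.333 μs; sum = 1346.73 μs.
Propagation delays (d/s per hop): 0.088, 6.42857, 0.273333 μs; sum = 6.7899 μs.
End-to-end = 1354 μs.

1354 μs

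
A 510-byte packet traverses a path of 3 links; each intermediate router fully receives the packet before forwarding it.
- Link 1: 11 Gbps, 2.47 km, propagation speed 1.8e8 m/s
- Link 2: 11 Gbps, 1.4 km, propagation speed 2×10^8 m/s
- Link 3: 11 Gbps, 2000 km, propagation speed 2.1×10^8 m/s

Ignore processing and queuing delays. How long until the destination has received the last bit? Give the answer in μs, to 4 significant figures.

9546 μs

L = 510 × 8 = 4080 bits.
Transmission delay per hop = L/R = 4080/11000000000 = 0.370909 μs; 3 hops → 1.11273 μs.
Propagation delays (d/s per hop): 13.7222, 7, 9523.81 μs; sum = 9544.53 μs.
End-to-end = 9546 μs.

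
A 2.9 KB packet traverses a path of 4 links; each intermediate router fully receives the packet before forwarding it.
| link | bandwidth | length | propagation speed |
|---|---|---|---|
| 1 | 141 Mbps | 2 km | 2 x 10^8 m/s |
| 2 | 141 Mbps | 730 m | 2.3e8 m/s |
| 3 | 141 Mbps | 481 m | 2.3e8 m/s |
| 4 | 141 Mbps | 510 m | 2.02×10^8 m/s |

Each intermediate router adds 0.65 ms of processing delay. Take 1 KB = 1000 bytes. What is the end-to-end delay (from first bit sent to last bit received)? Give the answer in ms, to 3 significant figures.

L = 23200 bits.
Transmission delay per hop = L/R = 23200/141000000 = 0.164539 ms; 4 hops → 0.658156 ms.
Propagation delays (d/s per hop): 0.01, 0.00317391, 0.0020913, 0.00252475 ms; sum = 0.01779 ms.
Processing at 3 router(s): 3 × 0.65 ms = 1.95 ms.
End-to-end = 2.63 ms.

2.63 ms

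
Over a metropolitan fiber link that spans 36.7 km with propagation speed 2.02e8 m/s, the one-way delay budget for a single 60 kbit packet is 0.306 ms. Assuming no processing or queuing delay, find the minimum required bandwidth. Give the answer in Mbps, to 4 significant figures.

Propagation delay = 36700 / 202000000 = 0.181683 ms.
Transmission budget = 0.306 − 0.181683 = 0.124317 ms.
R ≥ L / t_tx = 60000 bits / 0.000124317 s = 482.6 Mbps.

482.6 Mbps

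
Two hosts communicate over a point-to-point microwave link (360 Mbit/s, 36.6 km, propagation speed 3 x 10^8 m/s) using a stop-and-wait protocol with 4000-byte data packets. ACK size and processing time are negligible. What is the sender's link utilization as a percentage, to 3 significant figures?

t_tx = L/R = 32000/360000000 = 8.88889e-05 s.
t_prop = 36600/300000000 = 0.000122 s; RTT = 0.000244 s.
Cycle = t_tx + RTT = 0.000332889 s.
Utilization = t_tx / cycle = 8.88889e-05/0.000332889 = 26.7 %.

26.7 %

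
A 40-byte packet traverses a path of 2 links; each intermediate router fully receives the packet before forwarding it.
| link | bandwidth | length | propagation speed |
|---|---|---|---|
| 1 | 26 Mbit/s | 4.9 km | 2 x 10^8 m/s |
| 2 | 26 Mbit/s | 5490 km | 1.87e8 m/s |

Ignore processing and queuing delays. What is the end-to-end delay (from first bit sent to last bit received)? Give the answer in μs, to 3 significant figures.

29400 μs

L = 40 × 8 = 320 bits.
Transmission delay per hop = L/R = 320/26000000 = 12.3077 μs; 2 hops → 24.6154 μs.
Propagation delays (d/s per hop): 24.5, 29358.3 μs; sum = 29382.8 μs.
End-to-end = 29400 μs.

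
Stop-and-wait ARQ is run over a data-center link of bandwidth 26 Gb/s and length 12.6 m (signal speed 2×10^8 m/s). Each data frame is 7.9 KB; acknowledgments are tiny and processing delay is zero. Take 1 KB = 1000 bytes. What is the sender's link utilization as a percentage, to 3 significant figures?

95.1 %

t_tx = L/R = 63200/26000000000 = 2.43077e-06 s.
t_prop = 12.6/200000000 = 6.3e-08 s; RTT = 1.26e-07 s.
Cycle = t_tx + RTT = 2.55677e-06 s.
Utilization = t_tx / cycle = 2.43077e-06/2.55677e-06 = 95.1 %.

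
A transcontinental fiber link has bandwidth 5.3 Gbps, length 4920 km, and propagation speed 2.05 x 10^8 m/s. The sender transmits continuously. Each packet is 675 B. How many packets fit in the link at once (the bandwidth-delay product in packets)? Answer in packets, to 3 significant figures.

Propagation delay = 4920000 / 2.05e+08 = 0.024 s.
BDP = R × t_prop = 5300000000 × 0.024 = 127200000 bits.
In packets of 5400 bits: 23600 packets.

23600 packets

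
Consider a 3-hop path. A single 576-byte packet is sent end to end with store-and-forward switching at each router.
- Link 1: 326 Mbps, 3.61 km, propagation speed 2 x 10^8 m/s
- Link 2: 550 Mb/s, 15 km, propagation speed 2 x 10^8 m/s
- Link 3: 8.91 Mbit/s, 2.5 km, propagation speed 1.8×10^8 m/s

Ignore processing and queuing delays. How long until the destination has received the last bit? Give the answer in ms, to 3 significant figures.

L = 576 × 8 = 4608 bits.
Transmission delays (L/R per hop): 0.014135, 0.00837818, 0.517172 ms; sum = 0.539685 ms.
Propagation delays (d/s per hop): 0.01805, 0.075, 0.0138889 ms; sum = 0.106939 ms.
End-to-end = 0.647 ms.

0.647 ms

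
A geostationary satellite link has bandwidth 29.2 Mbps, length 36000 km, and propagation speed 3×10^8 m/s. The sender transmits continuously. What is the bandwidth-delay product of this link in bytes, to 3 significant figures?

438000 bytes

Propagation delay = 36000000 / 300000000 = 0.12 s.
BDP = R × t_prop = 29200000 × 0.12 = 3504000 bits.
In bytes: 3504000/8 = 438000 bytes.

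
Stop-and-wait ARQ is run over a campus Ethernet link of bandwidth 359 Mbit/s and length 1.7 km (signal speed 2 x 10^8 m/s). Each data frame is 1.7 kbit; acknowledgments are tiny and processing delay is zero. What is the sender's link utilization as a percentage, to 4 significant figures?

t_tx = L/R = 1700/359000000 = 4.73538e-06 s.
t_prop = 1700/200000000 = 8.5e-06 s; RTT = 1.7e-05 s.
Cycle = t_tx + RTT = 2.17354e-05 s.
Utilization = t_tx / cycle = 4.73538e-06/2.17354e-05 = 21.79 %.

21.79 %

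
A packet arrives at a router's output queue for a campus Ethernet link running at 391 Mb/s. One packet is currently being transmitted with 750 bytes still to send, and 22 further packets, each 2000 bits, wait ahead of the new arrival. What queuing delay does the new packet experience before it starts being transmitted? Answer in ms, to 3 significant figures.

0.128 ms

Each queued packet: L/R = 2000/391000000 = 0.00511509 ms.
22 queued → 0.112532 ms.
Plus remaining 6000 bits of current packet: 0.0153453 ms.
Queuing delay = 0.128 ms.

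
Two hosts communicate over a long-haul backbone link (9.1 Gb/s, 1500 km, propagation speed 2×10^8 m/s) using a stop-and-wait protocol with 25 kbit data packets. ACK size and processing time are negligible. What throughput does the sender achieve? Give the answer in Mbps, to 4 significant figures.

1.666 Mbps

t_tx = L/R = 25000/9100000000 = 2.74725e-06 s.
t_prop = 1500000/200000000 = 0.0075 s; RTT = 0.015 s.
Cycle = t_tx + RTT = 0.0150027 s.
Throughput = L / cycle = 25000 / 0.0150027 = 1.666 Mbps.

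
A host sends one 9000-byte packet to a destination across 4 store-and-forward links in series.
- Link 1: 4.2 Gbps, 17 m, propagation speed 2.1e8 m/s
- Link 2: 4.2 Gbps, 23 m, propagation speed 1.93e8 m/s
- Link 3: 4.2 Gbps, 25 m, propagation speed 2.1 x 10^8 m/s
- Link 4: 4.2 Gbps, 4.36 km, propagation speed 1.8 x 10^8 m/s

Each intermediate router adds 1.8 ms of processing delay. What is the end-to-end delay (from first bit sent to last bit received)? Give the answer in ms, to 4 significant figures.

L = 9000 × 8 = 72000 bits.
Transmission delay per hop = L/R = 72000/4200000000 = 0.0171429 ms; 4 hops → 0.0685714 ms.
Propagation delays (d/s per hop): 8.09524e-05, 0.000119171, 0.000119048, 0.0242222 ms; sum = 0.0245414 ms.
Processing at 3 router(s): 3 × 1.8 ms = 5.4 ms.
End-to-end = 5.493 ms.

5.493 ms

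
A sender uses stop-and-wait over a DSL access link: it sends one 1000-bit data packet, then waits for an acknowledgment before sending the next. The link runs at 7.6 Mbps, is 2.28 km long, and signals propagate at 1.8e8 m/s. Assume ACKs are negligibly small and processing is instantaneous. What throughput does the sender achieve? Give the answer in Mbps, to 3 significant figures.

t_tx = L/R = 1000/7600000 = 0.000131579 s.
t_prop = 2280/180000000 = 1.26667e-05 s; RTT = 2.53333e-05 s.
Cycle = t_tx + RTT = 0.000156912 s.
Throughput = L / cycle = 1000 / 0.000156912 = 6.37 Mbps.

6.37 Mbps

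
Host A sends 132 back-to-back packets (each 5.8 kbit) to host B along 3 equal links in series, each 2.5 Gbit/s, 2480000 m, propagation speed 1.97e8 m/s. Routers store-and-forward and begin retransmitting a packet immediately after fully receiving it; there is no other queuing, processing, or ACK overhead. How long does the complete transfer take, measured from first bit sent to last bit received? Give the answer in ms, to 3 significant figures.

Per-hop transmission t_tx = L/R = 5800/2500000000 = 0.00232 ms.
Per-hop propagation t_prop = 2480000/197000000 = 12.5888 ms.
Pipeline fill: first packet needs 3·t_tx to clear all hops; remaining 131 packets each add one t_tx.
Total = (3+132-1)·t_tx + 3·t_prop = 134·0.00232 + 3·12.5888 = 38.1 ms.

38.1 ms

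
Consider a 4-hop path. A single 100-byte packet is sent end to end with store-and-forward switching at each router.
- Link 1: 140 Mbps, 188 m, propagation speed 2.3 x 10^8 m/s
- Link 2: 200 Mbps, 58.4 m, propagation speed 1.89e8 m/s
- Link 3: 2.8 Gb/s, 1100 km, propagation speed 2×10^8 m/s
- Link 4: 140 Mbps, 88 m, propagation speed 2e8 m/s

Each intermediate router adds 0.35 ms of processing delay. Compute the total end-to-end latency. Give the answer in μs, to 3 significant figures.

6570 μs

L = 100 × 8 = 800 bits.
Transmission delays (L/R per hop): 5.71429, 4, 0.285714, 5.71429 μs; sum = 15.7143 μs.
Propagation delays (d/s per hop): 0.817391, 0.308995, 5500, 0.44 μs; sum = 5501.57 μs.
Processing at 3 router(s): 3 × 0.35 ms = 1050 μs.
End-to-end = 6570 μs.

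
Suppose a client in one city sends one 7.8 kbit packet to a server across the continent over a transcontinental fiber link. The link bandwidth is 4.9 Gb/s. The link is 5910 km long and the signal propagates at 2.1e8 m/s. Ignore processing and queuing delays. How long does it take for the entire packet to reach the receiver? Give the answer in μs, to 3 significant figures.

L = 7800 bits.
Transmission delay = L/R = 7800 / 4900000000 = 1.59184 μs.
Propagation delay = d/s = 5910000 m / 210000000 m/s = 28142.9 μs.
Total = 28100 μs.

28100 μs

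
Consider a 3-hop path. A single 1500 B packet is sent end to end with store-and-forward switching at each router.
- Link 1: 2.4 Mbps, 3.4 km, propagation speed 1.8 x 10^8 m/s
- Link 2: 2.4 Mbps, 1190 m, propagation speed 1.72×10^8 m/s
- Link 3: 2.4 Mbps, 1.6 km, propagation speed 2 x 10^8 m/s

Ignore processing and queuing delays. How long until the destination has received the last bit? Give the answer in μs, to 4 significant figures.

L = 1500 × 8 = 12000 bits.
Transmission delay per hop = L/R = 12000/2400000 = 5000 μs; 3 hops → 15000 μs.
Propagation delays (d/s per hop): 18.8889, 6.9186, 8 μs; sum = 33.8075 μs.
End-to-end = 15030 μs.

15030 μs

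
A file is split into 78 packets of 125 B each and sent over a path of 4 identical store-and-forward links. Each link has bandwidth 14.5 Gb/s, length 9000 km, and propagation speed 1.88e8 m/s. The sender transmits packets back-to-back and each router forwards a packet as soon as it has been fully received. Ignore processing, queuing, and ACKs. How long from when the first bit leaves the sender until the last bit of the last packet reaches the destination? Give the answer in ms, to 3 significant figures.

191 ms

Per-hop transmission t_tx = L/R = 1000/14500000000 = 6.89655e-05 ms.
Per-hop propagation t_prop = 9000000/188000000 = 47.8723 ms.
Pipeline fill: first packet needs 4·t_tx to clear all hops; remaining 77 packets each add one t_tx.
Total = (4+78-1)·t_tx + 4·t_prop = 81·6.89655e-05 + 4·47.8723 = 191 ms.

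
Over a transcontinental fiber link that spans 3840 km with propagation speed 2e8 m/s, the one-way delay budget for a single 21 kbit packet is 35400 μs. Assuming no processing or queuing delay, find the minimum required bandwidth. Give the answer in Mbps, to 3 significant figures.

1.30 Mbps

Propagation delay = 3840000 / 200000000 = 19200 μs.
Transmission budget = 35400 − 19200 = 16200 μs.
R ≥ L / t_tx = 21000 bits / 0.0162 s = 1.30 Mbps.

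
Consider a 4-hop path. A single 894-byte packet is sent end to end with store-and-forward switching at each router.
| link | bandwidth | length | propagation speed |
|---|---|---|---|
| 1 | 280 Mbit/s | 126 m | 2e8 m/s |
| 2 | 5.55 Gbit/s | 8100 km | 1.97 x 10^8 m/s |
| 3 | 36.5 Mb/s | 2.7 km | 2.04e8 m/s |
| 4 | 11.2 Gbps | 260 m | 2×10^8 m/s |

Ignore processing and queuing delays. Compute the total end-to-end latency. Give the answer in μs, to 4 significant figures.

L = 894 × 8 = 7152 bits.
Transmission delays (L/R per hop): 25.5429, 1.28865, 195.945, 0.638571 μs; sum = 223.415 μs.
Propagation delays (d/s per hop): 0.63, 41116.8, 13.2353, 1.3 μs; sum = 41131.9 μs.
End-to-end = 41360 μs.

41360 μs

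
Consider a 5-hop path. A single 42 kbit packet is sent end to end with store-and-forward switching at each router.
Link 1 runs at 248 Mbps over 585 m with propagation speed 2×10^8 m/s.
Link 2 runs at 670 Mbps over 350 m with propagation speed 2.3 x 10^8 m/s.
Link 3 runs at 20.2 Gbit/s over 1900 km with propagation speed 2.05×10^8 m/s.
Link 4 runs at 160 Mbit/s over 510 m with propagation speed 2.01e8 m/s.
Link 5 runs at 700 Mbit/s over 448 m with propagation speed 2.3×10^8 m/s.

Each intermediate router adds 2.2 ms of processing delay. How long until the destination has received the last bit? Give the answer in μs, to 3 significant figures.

L = 42000 bits.
Transmission delays (L/R per hop): 169.355, 62.6866, 2.07921, 262.5, 60 μs; sum = 556.621 μs.
Propagation delays (d/s per hop): 2.925, 1.52174, 9268.29, 2.53731, 1.94783 μs; sum = 9277.22 μs.
Processing at 4 router(s): 4 × 2.2 ms = 8800 μs.
End-to-end = 18600 μs.

18600 μs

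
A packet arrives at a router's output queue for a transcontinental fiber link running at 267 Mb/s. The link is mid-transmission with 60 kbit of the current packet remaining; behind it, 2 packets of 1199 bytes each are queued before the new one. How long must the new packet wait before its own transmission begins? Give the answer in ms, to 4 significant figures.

0.2966 ms

Each queued packet: L/R = 9592/267000000 = 0.0359251 ms.
2 queued → 0.0718502 ms.
Plus remaining 60000 bits of current packet: 0.224719 ms.
Queuing delay = 0.2966 ms.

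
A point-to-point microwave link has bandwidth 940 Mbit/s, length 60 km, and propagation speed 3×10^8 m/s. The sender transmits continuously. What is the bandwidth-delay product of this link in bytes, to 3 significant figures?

Propagation delay = 60000 / 300000000 = 0.0002 s.
BDP = R × t_prop = 940000000 × 0.0002 = 188000 bits.
In bytes: 188000/8 = 23500 bytes.

23500 bytes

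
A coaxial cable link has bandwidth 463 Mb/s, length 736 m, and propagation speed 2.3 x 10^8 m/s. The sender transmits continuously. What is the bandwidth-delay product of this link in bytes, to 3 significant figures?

Propagation delay = 736 / 2.3e+08 = 3.2e-06 s.
BDP = R × t_prop = 463000000 × 3.2e-06 = 1481.6 bits.
In bytes: 1481.6/8 = 185 bytes.

185 bytes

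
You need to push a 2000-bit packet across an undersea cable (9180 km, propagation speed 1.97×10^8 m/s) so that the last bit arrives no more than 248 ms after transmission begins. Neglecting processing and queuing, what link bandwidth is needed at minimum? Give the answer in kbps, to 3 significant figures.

Propagation delay = 9180000 / 197000000 = 46.599 ms.
Transmission budget = 248 − 46.599 = 201.401 ms.
R ≥ L / t_tx = 2000 bits / 0.201401 s = 9.93 kbps.

9.93 kbps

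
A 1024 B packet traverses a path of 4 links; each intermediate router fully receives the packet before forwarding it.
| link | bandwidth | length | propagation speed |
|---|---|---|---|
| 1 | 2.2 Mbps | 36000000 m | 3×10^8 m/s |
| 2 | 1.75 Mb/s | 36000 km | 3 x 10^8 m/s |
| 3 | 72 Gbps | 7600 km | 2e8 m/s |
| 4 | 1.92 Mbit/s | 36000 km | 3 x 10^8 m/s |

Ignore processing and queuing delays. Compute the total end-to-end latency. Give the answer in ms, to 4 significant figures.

L = 1024 × 8 = 8192 bits.
Transmission delays (L/R per hop): 3.72364, 4.68114, 0.000113778, 4.26667 ms; sum = 12.6716 ms.
Propagation delays (d/s per hop): 120, 120, 38, 120 ms; sum = 398 ms.
End-to-end = 410.7 ms.

410.7 ms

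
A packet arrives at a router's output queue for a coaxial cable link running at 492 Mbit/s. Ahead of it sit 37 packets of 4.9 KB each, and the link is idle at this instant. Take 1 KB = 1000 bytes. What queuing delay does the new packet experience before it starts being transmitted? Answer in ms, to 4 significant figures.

Each queued packet: L/R = 39200/492000000 = 0.0796748 ms.
37 queued → 2.94797 ms.
Queuing delay = 2.948 ms.

2.948 ms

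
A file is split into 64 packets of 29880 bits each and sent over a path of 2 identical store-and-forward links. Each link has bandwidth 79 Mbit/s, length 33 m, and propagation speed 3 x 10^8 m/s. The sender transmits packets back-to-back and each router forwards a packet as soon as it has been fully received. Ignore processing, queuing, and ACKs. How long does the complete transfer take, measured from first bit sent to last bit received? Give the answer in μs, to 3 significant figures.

24600 μs

Per-hop transmission t_tx = L/R = 29880/79000000 = 378.228 μs.
Per-hop propagation t_prop = 33/300000000 = 0.11 μs.
Pipeline fill: first packet needs 2·t_tx to clear all hops; remaining 63 packets each add one t_tx.
Total = (2+64-1)·t_tx + 2·t_prop = 65·378.228 + 2·0.11 = 24600 μs.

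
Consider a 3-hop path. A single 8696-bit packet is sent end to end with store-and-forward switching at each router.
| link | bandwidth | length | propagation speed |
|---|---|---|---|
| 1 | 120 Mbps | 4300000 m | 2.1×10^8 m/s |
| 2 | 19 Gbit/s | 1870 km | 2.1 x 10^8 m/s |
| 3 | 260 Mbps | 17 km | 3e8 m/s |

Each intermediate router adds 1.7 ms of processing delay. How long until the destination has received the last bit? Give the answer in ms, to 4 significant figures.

32.94 ms

Transmission delays (L/R per hop): 0.0724667, 0.000457684, 0.0334462 ms; sum = 0.106371 ms.
Propagation delays (d/s per hop): 20.4762, 8.90476, 0.0566667 ms; sum = 29.4376 ms.
Processing at 2 router(s): 2 × 1.7 ms = 3.4 ms.
End-to-end = 32.94 ms.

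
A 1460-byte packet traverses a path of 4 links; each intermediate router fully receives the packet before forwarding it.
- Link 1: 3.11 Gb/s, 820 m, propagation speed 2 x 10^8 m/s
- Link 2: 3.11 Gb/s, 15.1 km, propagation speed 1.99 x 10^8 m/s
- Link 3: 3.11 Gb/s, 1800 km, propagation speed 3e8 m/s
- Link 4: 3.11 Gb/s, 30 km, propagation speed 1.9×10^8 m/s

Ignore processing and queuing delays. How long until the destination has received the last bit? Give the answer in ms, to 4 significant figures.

6.253 ms

L = 1460 × 8 = 11680 bits.
Transmission delay per hop = L/R = 11680/3110000000 = 0.00375563 ms; 4 hops → 0.0150225 ms.
Propagation delays (d/s per hop): 0.0041, 0.0758794, 6, 0.157895 ms; sum = 6.23787 ms.
End-to-end = 6.253 ms.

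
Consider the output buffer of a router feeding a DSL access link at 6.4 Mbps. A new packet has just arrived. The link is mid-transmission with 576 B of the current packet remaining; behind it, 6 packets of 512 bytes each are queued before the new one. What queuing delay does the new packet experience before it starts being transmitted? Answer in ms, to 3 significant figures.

Each queued packet: L/R = 4096/6400000 = 0.64 ms.
6 queued → 3.84 ms.
Plus remaining 4608 bits of current packet: 0.72 ms.
Queuing delay = 4.56 ms.

4.56 ms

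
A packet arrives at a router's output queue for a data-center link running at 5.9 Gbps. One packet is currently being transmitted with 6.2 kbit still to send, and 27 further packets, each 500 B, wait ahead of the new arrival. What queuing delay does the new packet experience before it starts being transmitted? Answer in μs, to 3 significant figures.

19.4 μs

Each queued packet: L/R = 4000/5900000000 = 0.677966 μs.
27 queued → 18.3051 μs.
Plus remaining 6200 bits of current packet: 1.05085 μs.
Queuing delay = 19.4 μs.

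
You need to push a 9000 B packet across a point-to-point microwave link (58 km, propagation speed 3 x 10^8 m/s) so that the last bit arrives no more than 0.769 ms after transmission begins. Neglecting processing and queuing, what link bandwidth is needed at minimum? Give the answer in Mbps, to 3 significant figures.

L = 72000 bits.
Propagation delay = 58000 / 300000000 = 0.193333 ms.
Transmission budget = 0.769 − 0.193333 = 0.575667 ms.
R ≥ L / t_tx = 72000 bits / 0.000575667 s = 125 Mbps.

125 Mbps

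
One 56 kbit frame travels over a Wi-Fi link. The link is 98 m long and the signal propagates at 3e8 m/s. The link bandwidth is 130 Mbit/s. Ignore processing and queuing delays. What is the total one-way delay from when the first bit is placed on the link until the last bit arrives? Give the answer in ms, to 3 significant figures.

0.431 ms

L = 56000 bits.
Transmission delay = L/R = 56000 / 130000000 = 0.430769 ms.
Propagation delay = d/s = 98 m / 300000000 m/s = 0.000326667 ms.
Total = 0.431 ms.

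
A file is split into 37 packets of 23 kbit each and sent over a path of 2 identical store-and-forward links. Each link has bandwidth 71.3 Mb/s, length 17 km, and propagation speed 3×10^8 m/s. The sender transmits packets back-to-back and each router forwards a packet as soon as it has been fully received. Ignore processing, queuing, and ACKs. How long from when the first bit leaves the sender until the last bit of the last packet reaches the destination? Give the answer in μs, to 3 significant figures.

Per-hop transmission t_tx = L/R = 23000/71300000 = 322.581 μs.
Per-hop propagation t_prop = 17000/300000000 = 56.6667 μs.
Pipeline fill: first packet needs 2·t_tx to clear all hops; remaining 36 packets each add one t_tx.
Total = (2+37-1)·t_tx + 2·t_prop = 38·322.581 + 2·56.6667 = 12400 μs.

12400 μs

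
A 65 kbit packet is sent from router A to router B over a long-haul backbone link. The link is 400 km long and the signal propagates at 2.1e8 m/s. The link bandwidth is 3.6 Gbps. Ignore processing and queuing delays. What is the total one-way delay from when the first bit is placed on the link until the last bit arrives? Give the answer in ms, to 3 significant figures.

1.92 ms

L = 65000 bits.
Transmission delay = L/R = 65000 / 3600000000 = 0.0180556 ms.
Propagation delay = d/s = 400000 m / 210000000 m/s = 1.90476 ms.
Total = 1.92 ms.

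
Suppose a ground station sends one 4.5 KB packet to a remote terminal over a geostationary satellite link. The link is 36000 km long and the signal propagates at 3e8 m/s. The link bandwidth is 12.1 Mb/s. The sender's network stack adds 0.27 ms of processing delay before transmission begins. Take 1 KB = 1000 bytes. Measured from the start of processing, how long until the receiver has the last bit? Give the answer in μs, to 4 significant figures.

L = 36000 bits.
Transmission delay = L/R = 36000 / 12100000 = 2975.21 μs.
Propagation delay = d/s = 36000000 m / 300000000 m/s = 120000 μs.
Plus processing delay 0.27 ms = 270 μs.
Total = 123200 μs.

123200 μs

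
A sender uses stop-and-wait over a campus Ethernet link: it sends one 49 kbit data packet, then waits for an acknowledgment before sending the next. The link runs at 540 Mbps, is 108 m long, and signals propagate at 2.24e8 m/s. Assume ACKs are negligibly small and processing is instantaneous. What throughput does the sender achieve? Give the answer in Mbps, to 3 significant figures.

534 Mbps

t_tx = L/R = 49000/540000000 = 9.07407e-05 s.
t_prop = 108/2.24e+08 = 4.82143e-07 s; RTT = 9.64286e-07 s.
Cycle = t_tx + RTT = 9.1705e-05 s.
Throughput = L / cycle = 49000 / 9.1705e-05 = 534 Mbps.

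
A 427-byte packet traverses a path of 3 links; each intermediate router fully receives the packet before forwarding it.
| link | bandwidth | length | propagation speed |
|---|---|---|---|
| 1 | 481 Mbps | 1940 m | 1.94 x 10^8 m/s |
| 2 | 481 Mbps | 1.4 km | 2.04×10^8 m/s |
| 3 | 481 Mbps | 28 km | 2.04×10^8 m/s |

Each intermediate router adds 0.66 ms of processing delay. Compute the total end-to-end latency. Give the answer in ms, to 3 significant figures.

1.50 ms

L = 427 × 8 = 3416 bits.
Transmission delay per hop = L/R = 3416/481000000 = 0.00710187 ms; 3 hops → 0.0213056 ms.
Propagation delays (d/s per hop): 0.01, 0.00686275, 0.137255 ms; sum = 0.154118 ms.
Processing at 2 router(s): 2 × 0.66 ms = 1.32 ms.
End-to-end = 1.50 ms.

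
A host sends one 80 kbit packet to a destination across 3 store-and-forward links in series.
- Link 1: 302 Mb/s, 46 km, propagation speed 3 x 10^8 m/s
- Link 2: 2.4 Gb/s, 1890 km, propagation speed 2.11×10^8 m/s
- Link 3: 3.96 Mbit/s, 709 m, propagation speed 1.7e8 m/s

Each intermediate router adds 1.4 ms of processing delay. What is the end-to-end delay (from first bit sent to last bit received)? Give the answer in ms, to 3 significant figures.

L = 80000 bits.
Transmission delays (L/R per hop): 0.264901, 0.0333333, 20.202 ms; sum = 20.5003 ms.
Propagation delays (d/s per hop): 0.153333, 8.95735, 0.00417059 ms; sum = 9.11485 ms.
Processing at 2 router(s): 2 × 1.4 ms = 2.8 ms.
End-to-end = 32.4 ms.

32.4 ms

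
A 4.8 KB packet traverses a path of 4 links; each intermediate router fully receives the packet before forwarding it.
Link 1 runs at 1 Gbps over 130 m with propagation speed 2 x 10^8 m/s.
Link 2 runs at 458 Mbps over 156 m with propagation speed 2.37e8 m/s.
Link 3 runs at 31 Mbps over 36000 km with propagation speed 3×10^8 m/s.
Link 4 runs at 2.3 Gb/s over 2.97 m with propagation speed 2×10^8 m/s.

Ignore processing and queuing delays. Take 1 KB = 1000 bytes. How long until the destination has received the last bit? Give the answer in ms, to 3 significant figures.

L = 38400 bits.
Transmission delays (L/R per hop): 0.0384, 0.0838428, 1.23871, 0.0166957 ms; sum = 1.37765 ms.
Propagation delays (d/s per hop): 0.00065, 0.000658228, 120, 1.485e-05 ms; sum = 120.001 ms.
End-to-end = 121 ms.

121 ms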